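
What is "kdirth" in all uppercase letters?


Input string: 'kdirth'
Operation: convert each letter to uppercase
Mapping: 'k'->'K', 'd'->'D', 'i'->'I', 'r'->'R', 't'->'T', 'h'->'H'
Result: KDIRTH


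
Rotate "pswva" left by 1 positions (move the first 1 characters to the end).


Input: 'pswva', shift = 1
Operation: split at index 1 and swap parts
Front part s[0:1] = 'p'
Back part s[1:] = 'swva'
Rotated = back + front = 'swva' + 'p'
Result: swvap


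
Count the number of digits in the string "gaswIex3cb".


Input string: 'gaswIex3cb'
Operation: count digit characters (0-9)
Scan: 'g', 'a', 's', 'w', 'I', 'e', 'x', '3'(digit), 'c', 'b'
Digits found: 1
Result: 1


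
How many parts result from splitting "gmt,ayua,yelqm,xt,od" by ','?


Input string: 'gmt,ayua,yelqm,xt,od'
Delimiter: ','
Split result: 'gmt', 'ayua', 'yelqm', 'xt', 'od'
Number of parts: 5


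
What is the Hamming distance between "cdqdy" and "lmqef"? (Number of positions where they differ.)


String 1: 'cdqdy'
String 2: 'lmqef'
Compare each position: pos 0: 'c'!='l', pos 1: 'd'!='m', pos 2: 'q'=='q', pos 3: 'd'!='e', pos 4: 'y'!='f'
Differing positions: 4
Hamming distance: 4


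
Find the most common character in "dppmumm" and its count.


Input: 'dppmumm'
Operation: tally each character
Counts: 'd':1, 'm':3, 'p':2, 'u':1
Maximum: 'm' appears 3 times


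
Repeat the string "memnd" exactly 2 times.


Input string: 'memnd'
Operation: repeat 2 times
Concatenation: 'memnd' + 'memnd'
Result: memndmemnd


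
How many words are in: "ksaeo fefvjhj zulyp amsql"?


Input string: 'ksaeo fefvjhj zulyp amsql'
Operation: split by spaces
Words found: 'ksaeo', 'fefvjhj', 'zulyp', 'amsql'
Word count: 4


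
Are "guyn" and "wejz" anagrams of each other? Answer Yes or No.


String 1: 'guyn' -> sorted: 'gnuy'
String 2: 'wejz' -> sorted: 'ejwz'
Compare sorted forms: 'gnuy' != 'ejwz'
Anagram: No


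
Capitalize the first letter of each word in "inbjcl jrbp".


Input string: 'inbjcl jrbp'
Operation: capitalize first letter of each word
Word transformations: 'inbjcl'->'Inbjcl', 'jrbp'->'Jrbp'
Result: Inbjcl Jrbp


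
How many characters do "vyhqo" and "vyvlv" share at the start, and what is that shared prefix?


String 1: 'vyhqo'
String 2: 'vyvlv'
Compare position by position:
pos 0: 'v' vs 'v' match
pos 1: 'y' vs 'y' match
pos 2: 'h' vs 'v' differ -> stop
Longest common prefix: "vy" (length 2)


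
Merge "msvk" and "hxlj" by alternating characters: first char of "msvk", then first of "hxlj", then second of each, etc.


String 1: 'msvk'
String 2: 'hxlj'
Operation: alternate characters
Pairs: 'm'+'h', 's'+'x', 'v'+'l', 'k'+'j'
Result: mhsxvlkj


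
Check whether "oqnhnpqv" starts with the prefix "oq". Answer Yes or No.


Input string: 'oqnhnpqv'
Prefix to check: 'oq'
First 2 characters of input: 'oq'
Match: True
Result: Yes


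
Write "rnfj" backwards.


Input string: 'rnfj'
Operation: reverse character order
Original order: 'r' -> 'n' -> 'f' -> 'j'
Reversed order: 'j' -> 'f' -> 'n' -> 'r'
Result: jfnr


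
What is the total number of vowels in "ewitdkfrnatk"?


Input string: 'ewitdkfrnatk'
Operation: count vowels (a, e, i, o, u)
Scan: s[0]='e' (vowel), s[1]='w', s[2]='i' (vowel), s[3]='t', s[4]='d', s[5]='k', s[6]='f', s[7]='r', s[8]='n', s[9]='a' (vowel), s[10]='t', s[11]='k'
Vowels found: 3
Result: 3


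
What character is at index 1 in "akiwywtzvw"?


Input string: 'akiwywtzvw'
Operation: get character at index 1
Index mapping: s[0]='a', s[1]='k'
Result: 'k'


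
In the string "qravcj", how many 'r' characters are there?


Input string: 'qravcj'
Target character: 'r'
Scan each position: s[1]='r'
Matches found at indices: 1
Total: 1


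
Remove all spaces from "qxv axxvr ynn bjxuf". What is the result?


Input string: 'qxv axxvr ynn bjxuf'
Operation: remove all spaces
Words: 'qxv', 'axxvr', 'ynn', 'bjxuf'
Join without spaces: qxvaxxvrynnbjxuf


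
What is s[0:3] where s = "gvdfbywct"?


Input string: 'gvdfbywct'
Operation: slice [0:3]
Extract characters: s[0]='g', s[1]='v', s[2]='d'
Result: gvd


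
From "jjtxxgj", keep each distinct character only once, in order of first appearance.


Input: 'jjtxxgj'
Operation: keep first occurrence of each character
Scan: s[0]='j' new -> keep; s[1]='j' seen -> skip; s[2]='t' new -> keep; s[3]='x' new -> keep; s[4]='x' seen -> skip; s[5]='g' new -> keep; s[6]='j' seen -> skip
Result: jtxg


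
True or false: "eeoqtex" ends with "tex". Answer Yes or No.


Input string: 'eeoqtex'
Suffix to check: 'tex'
Last 3 characters of input: 'tex'
Match: True
Result: Yes


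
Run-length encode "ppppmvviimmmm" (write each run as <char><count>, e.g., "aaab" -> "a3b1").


Input: 'ppppmvviimmmm'
Operation: identify consecutive runs
Runs: 'pppp' -> p4, 'm' -> m1, 'vv' -> v2, 'ii' -> i2, 'mmmm' -> m4
Encoded: p4m1v2i2m4


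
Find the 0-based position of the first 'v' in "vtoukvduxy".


Input string: 'vtoukvduxy'
Target: 'v'
Scanning left to right: s[0]='v'
First match at index: 0


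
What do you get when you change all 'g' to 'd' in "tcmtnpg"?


Input string: 'tcmtnpg'
Operation: replace 'g' with 'd'
Positions of 'g': 6
After replacement: tcmtnpd


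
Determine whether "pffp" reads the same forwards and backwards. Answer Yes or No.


Input string: 'pffp'
Reversed: 'pffp'
Compare pairs: s[0]='p' vs s[3]='p' (match), s[1]='f' vs s[2]='f' (match)
Palindrome: Yes


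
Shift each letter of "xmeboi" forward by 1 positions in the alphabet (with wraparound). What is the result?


Input: 'xmeboi', shift = 1
Operation: for each letter, (position + 1) mod 26
Mapping: 'x'(23+1=24)->'y', 'm'(12+1=13)->'n', 'e'(4+1=5)->'f', 'b'(1+1=2)->'c', 'o'(14+1=15)->'p', 'i'(8+1=9)->'j'
Result: ynfcpj


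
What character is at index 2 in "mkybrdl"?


Input string: 'mkybrdl'
Operation: get character at index 2
Index mapping: s[0]='m', s[1]='k', s[2]='y'
Result: 'y'


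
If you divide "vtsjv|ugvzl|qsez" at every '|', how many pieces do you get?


Input string: 'vtsjv|ugvzl|qsez'
Delimiter: '|'
Split result: 'vtsjv', 'ugvzl', 'qsez'
Number of parts: 3


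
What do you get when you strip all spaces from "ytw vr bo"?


Input string: 'ytw vr bo'
Operation: remove all spaces
Words: 'ytw', 'vr', 'bo'
Join without spaces: ytwvrbo


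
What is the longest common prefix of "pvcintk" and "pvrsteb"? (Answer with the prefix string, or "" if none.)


String 1: 'pvcintk'
String 2: 'pvrsteb'
Compare position by position:
pos 0: 'p' vs 'p' match
pos 1: 'v' vs 'v' match
pos 2: 'c' vs 'r' differ -> stop
Longest common prefix: "pv" (length 2)


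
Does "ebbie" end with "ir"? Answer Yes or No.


Input string: 'ebbie'
Suffix to check: 'ir'
Last 2 characters of input: 'ie'
Match: False
Result: No


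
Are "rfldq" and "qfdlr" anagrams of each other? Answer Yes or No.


String 1: 'rfldq' -> sorted: 'dflqr'
String 2: 'qfdlr' -> sorted: 'dflqr'
Compare sorted forms: 'dflqr' == 'dflqr'
Anagram: Yes


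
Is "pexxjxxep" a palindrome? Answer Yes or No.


Input string: 'pexxjxxep'
Reversed: 'pexxjxxep'
Compare pairs: s[0]='p' vs s[8]='p' (match), s[1]='e' vs s[7]='e' (match), s[2]='x' vs s[6]='x' (match), s[3]='x' vs s[5]='x' (match)
Palindrome: Yes


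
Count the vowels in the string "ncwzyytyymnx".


Input string: 'ncwzyytyymnx'
Operation: count vowels (a, e, i, o, u)
Scan: s[0]='n', s[1]='c', s[2]='w', s[3]='z', s[4]='y', s[5]='y', s[6]='t', s[7]='y', s[8]='y', s[9]='m', s[10]='n', s[11]='x'
Vowels found: 0
Result: 0


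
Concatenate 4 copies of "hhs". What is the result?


Input string: 'hhs'
Operation: repeat 4 times
Concatenation: 'hhs' + 'hhs' + 'hhs' + 'hhs'
Result: hhshhshhshhs


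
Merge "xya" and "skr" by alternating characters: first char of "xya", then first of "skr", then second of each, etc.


String 1: 'xya'
String 2: 'skr'
Operation: alternate characters
Pairs: 'x'+'s', 'y'+'k', 'a'+'r'
Result: xsykar


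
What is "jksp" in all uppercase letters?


Input string: 'jksp'
Operation: convert each letter to uppercase
Mapping: 'j'->'J', 'k'->'K', 's'->'S', 'p'->'P'
Result: JKSP


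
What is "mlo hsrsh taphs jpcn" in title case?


Input string: 'mlo hsrsh taphs jpcn'
Operation: capitalize first letter of each word
Word transformations: 'mlo'->'Mlo', 'hsrsh'->'Hsrsh', 'taphs'->'Taphs', 'jpcn'->'Jpcn'
Result: Mlo Hsrsh Taphs Jpcn


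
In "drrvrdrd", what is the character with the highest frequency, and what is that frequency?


Input: 'drrvrdrd'
Operation: tally each character
Counts: 'd':3, 'r':4, 'v':1
Maximum: 'r' appears 4 times


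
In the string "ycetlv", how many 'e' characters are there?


Input string: 'ycetlv'
Target character: 'e'
Scan each position: s[2]='e'
Matches found at indices: 2
Total: 1


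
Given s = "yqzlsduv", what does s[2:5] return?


Input string: 'yqzlsduv'
Operation: slice [2:5]
Extract characters: s[2]='z', s[3]='l', s[4]='s'
Result: zls


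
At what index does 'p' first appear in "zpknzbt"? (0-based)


Input string: 'zpknzbt'
Target: 'p'
Scanning left to right: s[0]='z', s[1]='p'
First match at index: 1


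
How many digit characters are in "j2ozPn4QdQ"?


Input string: 'j2ozPn4QdQ'
Operation: count digit characters (0-9)
Scan: 'j', '2'(digit), 'o', 'z', 'P', 'n', '4'(digit), 'Q', 'd', 'Q'
Digits found: 2
Result: 2


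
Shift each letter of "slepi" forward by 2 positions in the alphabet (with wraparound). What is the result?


Input: 'slepi', shift = 2
Operation: for each letter, (position + 2) mod 26
Mapping: 's'(18+2=20)->'u', 'l'(11+2=13)->'n', 'e'(4+2=6)->'g', 'p'(15+2=17)->'r', 'i'(8+2=10)->'k'
Result: ungrk


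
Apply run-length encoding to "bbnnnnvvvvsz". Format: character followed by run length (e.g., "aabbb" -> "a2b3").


Input: 'bbnnnnvvvvsz'
Operation: identify consecutive runs
Runs: 'bb' -> b2, 'nnnn' -> n4, 'vvvv' -> v4, 's' -> s1, 'z' -> z1
Encoded: b2n4v4s1z1


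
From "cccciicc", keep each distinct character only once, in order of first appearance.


Input: 'cccciicc'
Operation: keep first occurrence of each character
Scan: s[0]='c' new -> keep; s[1]='c' seen -> skip; s[2]='c' seen -> skip; s[3]='c' seen -> skip; s[4]='i' new -> keep; s[5]='i' seen -> skip; s[6]='c' seen -> skip; s[7]='c' seen -> skip
Result: ci


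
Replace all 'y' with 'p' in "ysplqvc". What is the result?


Input string: 'ysplqvc'
Operation: replace 'y' with 'p'
Positions of 'y': 0
After replacement: psplqvc


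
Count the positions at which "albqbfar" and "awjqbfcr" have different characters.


String 1: 'albqbfar'
String 2: 'awjqbfcr'
Compare each position: pos 0: 'a'=='a', pos 1: 'l'!='w', pos 2: 'b'!='j', pos 3: 'q'=='q', pos 4: 'b'=='b', pos 5: 'f'=='f', pos 6: 'a'!='c', pos 7: 'r'=='r'
Differing positions: 3
Hamming distance: 3


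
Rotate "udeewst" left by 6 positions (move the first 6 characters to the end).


Input: 'udeewst', shift = 6
Operation: split at index 6 and swap parts
Front part s[0:6] = 'udeews'
Back part s[6:] = 't'
Rotated = back + front = 't' + 'udeews'
Result: tudeews


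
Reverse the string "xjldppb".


Input string: 'xjldppb'
Operation: reverse character order
Original order: 'x' -> 'j' -> 'l' -> 'd' -> 'p' -> 'p' -> 'b'
Reversed order: 'b' -> 'p' -> 'p' -> 'd' -> 'l' -> 'j' -> 'x'
Result: bppdljx


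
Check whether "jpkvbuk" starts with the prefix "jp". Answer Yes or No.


Input string: 'jpkvbuk'
Prefix to check: 'jp'
First 2 characters of input: 'jp'
Match: True
Result: Yes


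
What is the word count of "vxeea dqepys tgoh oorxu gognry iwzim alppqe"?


Input string: 'vxeea dqepys tgoh oorxu gognry iwzim alppqe'
Operation: split by spaces
Words found: 'vxeea', 'dqepys', 'tgoh', 'oorxu', 'gognry', 'iwzim', 'alppqe'
Word count: 7


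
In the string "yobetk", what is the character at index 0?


Input string: 'yobetk'
Operation: get character at index 0
Index mapping: s[0]='y'
Result: 'y'


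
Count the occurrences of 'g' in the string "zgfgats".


Input string: 'zgfgats'
Target character: 'g'
Scan each position: s[1]='g', s[3]='g'
Matches found at indices: 1, 3
Total: 2


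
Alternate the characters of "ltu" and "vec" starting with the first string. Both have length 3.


String 1: 'ltu'
String 2: 'vec'
Operation: alternate characters
Pairs: 'l'+'v', 't'+'e', 'u'+'c'
Result: lvteuc


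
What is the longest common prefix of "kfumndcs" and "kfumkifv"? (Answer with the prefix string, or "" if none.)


String 1: 'kfumndcs'
String 2: 'kfumkifv'
Compare position by position:
pos 0: 'k' vs 'k' match
pos 1: 'f' vs 'f' match
pos 2: 'u' vs 'u' match
pos 3: 'm' vs 'm' match
pos 4: 'n' vs 'k' differ -> stop
Longest common prefix: "kfum" (length 4)


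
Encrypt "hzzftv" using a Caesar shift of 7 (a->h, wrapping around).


Input: 'hzzftv', shift = 7
Operation: for each letter, (position + 7) mod 26
Mapping: 'h'(7+7=14)->'o', 'z'(25+7=32, 32 mod 26=6)->'g', 'z'(25+7=32, 32 mod 26=6)->'g', 'f'(5+7=12)->'m', 't'(19+7=26, 26 mod 26=0)->'a', 'v'(21+7=28, 28 mod 26=2)->'c'
Result: oggmac


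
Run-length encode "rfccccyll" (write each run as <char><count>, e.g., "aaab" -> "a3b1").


Input: 'rfccccyll'
Operation: identify consecutive runs
Runs: 'r' -> r1, 'f' -> f1, 'cccc' -> c4, 'y' -> y1, 'll' -> l2
Encoded: r1f1c4y1l2


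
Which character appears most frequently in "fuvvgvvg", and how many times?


Input: 'fuvvgvvg'
Operation: tally each character
Counts: 'f':1, 'g':2, 'u':1, 'v':4
Maximum: 'v' appears 4 times


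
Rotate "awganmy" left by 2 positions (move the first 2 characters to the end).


Input: 'awganmy', shift = 2
Operation: split at index 2 and swap parts
Front part s[0:2] = 'aw'
Back part s[2:] = 'ganmy'
Rotated = back + front = 'ganmy' + 'aw'
Result: ganmyaw


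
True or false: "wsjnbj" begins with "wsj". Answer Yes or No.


Input string: 'wsjnbj'
Prefix to check: 'wsj'
First 3 characters of input: 'wsj'
Match: True
Result: Yes


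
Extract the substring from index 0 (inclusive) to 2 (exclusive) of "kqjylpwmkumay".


Input string: 'kqjylpwmkumay'
Operation: slice [0:2]
Extract characters: s[0]='k', s[1]='q'
Result: kq


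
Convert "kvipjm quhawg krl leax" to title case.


Input string: 'kvipjm quhawg krl leax'
Operation: capitalize first letter of each word
Word transformations: 'kvipjm'->'Kvipjm', 'quhawg'->'Quhawg', 'krl'->'Krl', 'leax'->'Leax'
Result: Kvipjm Quhawg Krl Leax


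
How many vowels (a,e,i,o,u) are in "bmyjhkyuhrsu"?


Input string: 'bmyjhkyuhrsu'
Operation: count vowels (a, e, i, o, u)
Scan: s[0]='b', s[1]='m', s[2]='y', s[3]='j', s[4]='h', s[5]='k', s[6]='y', s[7]='u' (vowel), s[8]='h', s[9]='r', s[10]='s', s[11]='u' (vowel)
Vowels found: 2
Result: 2


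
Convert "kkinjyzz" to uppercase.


Input string: 'kkinjyzz'
Operation: convert each letter to uppercase
Mapping: 'k'->'K', 'k'->'K', 'i'->'I', 'n'->'N', 'j'->'J', 'y'->'Y', 'z'->'Z', 'z'->'Z'
Result: KKINJYZZ


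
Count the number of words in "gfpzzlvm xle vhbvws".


Input string: 'gfpzzlvm xle vhbvws'
Operation: split by spaces
Words found: 'gfpzzlvm', 'xle', 'vhbvws'
Word count: 3


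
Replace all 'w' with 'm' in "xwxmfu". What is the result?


Input string: 'xwxmfu'
Operation: replace 'w' with 'm'
Positions of 'w': 1
After replacement: xmxmfu


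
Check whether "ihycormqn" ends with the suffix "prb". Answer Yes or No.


Input string: 'ihycormqn'
Suffix to check: 'prb'
Last 3 characters of input: 'mqn'
Match: False
Result: No


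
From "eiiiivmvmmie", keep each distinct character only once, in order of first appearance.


Input: 'eiiiivmvmmie'
Operation: keep first occurrence of each character
Scan: s[0]='e' new -> keep; s[1]='i' new -> keep; s[2]='i' seen -> skip; s[3]='i' seen -> skip; s[4]='i' seen -> skip; s[5]='v' new -> keep; s[6]='m' new -> keep; s[7]='v' seen -> skip; s[8]='m' seen -> skip; s[9]='m' seen -> skip; s[10]='i' seen -> skip; s[11]='e' seen -> skip
Result: eivm


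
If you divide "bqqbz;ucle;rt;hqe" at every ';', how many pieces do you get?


Input string: 'bqqbz;ucle;rt;hqe'
Delimiter: ';'
Split result: 'bqqbz', 'ucle', 'rt', 'hqe'
Number of parts: 4


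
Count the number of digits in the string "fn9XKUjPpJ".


Input string: 'fn9XKUjPpJ'
Operation: count digit characters (0-9)
Scan: 'f', 'n', '9'(digit), 'X', 'K', 'U', 'j', 'P', 'p', 'J'
Digits found: 1
Result: 1


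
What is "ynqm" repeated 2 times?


Input string: 'ynqm'
Operation: repeat 2 times
Concatenation: 'ynqm' + 'ynqm'
Result: ynqmynqm


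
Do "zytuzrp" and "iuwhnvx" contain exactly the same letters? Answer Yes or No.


String 1: 'zytuzrp' -> sorted: 'prtuyzz'
String 2: 'iuwhnvx' -> sorted: 'hinuvwx'
Compare sorted forms: 'prtuyzz' != 'hinuvwx'
Anagram: No


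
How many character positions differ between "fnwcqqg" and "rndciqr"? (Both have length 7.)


String 1: 'fnwcqqg'
String 2: 'rndciqr'
Compare each position: pos 0: 'f'!='r', pos 1: 'n'=='n', pos 2: 'w'!='d', pos 3: 'c'=='c', pos 4: 'q'!='i', pos 5: 'q'=='q', pos 6: 'g'!='r'
Differing positions: 4
Hamming distance: 4


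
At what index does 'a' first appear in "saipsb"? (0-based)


Input string: 'saipsb'
Target: 'a'
Scanning left to right: s[0]='s', s[1]='a'
First match at index: 1


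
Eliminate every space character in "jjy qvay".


Input string: 'jjy qvay'
Operation: remove all spaces
Words: 'jjy', 'qvay'
Join without spaces: jjyqvay


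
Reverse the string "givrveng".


Input string: 'givrveng'
Operation: reverse character order
Original order: 'g' -> 'i' -> 'v' -> 'r' -> 'v' -> 'e' -> 'n' -> 'g'
Reversed order: 'g' -> 'n' -> 'e' -> 'v' -> 'r' -> 'v' -> 'i' -> 'g'
Result: gnevrvig


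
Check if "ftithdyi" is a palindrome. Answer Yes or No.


Input string: 'ftithdyi'
Reversed: 'iydhtitf'
Compare pairs: s[0]='f' vs s[7]='i' (mismatch), s[1]='t' vs s[6]='y' (mismatch), s[2]='i' vs s[5]='d' (mismatch), s[3]='t' vs s[4]='h' (mismatch)
Palindrome: No


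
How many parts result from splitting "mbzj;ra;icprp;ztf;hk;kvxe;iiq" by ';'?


Input string: 'mbzj;ra;icprp;ztf;hk;kvxe;iiq'
Delimiter: ';'
Split result: 'mbzj', 'ra', 'icprp', 'ztf', 'hk', 'kvxe', 'iiq'
Number of parts: 7


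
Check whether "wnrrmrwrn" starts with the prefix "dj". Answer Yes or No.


Input string: 'wnrrmrwrn'
Prefix to check: 'dj'
First 2 characters of input: 'wn'
Match: False
Result: No


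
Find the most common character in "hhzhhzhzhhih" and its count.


Input: 'hhzhhzhzhhih'
Operation: tally each character
Counts: 'h':8, 'i':1, 'z':3
Maximum: 'h' appears 8 times


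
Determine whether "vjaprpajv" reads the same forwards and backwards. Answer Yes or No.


Input string: 'vjaprpajv'
Reversed: 'vjaprpajv'
Compare pairs: s[0]='v' vs s[8]='v' (match), s[1]='j' vs s[7]='j' (match), s[2]='a' vs s[6]='a' (match), s[3]='p' vs s[5]='p' (match)
Palindrome: Yes


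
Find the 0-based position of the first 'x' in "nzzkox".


Input string: 'nzzkox'
Target: 'x'
Scanning left to right: s[0]='n', s[1]='z', s[2]='z', s[3]='k', s[4]='o', s[5]='x'
First match at index: 5


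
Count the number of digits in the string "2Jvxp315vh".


Input string: '2Jvxp315vh'
Operation: count digit characters (0-9)
Scan: '2'(digit), 'J', 'v', 'x', 'p', '3'(digit), '1'(digit), '5'(digit), 'v', 'h'
Digits found: 4
Result: 4


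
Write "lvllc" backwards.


Input string: 'lvllc'
Operation: reverse character order
Original order: 'l' -> 'v' -> 'l' -> 'l' -> 'c'
Reversed order: 'c' -> 'l' -> 'l' -> 'v' -> 'l'
Result: cllvl


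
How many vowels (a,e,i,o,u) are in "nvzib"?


Input string: 'nvzib'
Operation: count vowels (a, e, i, o, u)
Scan: s[0]='n', s[1]='v', s[2]='z', s[3]='i' (vowel), s[4]='b'
Vowels found: 1
Result: 1


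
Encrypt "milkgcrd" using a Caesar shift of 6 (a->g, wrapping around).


Input: 'milkgcrd', shift = 6
Operation: for each letter, (position + 6) mod 26
Mapping: 'm'(12+6=18)->'s', 'i'(8+6=14)->'o', 'l'(11+6=17)->'r', 'k'(10+6=16)->'q', 'g'(6+6=12)->'m', 'c'(2+6=8)->'i', 'r'(17+6=23)->'x', 'd'(3+6=9)->'j'
Result: sorqmixj


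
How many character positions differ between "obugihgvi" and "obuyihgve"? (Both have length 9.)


String 1: 'obugihgvi'
String 2: 'obuyihgve'
Compare each position: pos 0: 'o'=='o', pos 1: 'b'=='b', pos 2: 'u'=='u', pos 3: 'g'!='y', pos 4: 'i'=='i', pos 5: 'h'=='h', pos 6: 'g'=='g', pos 7: 'v'=='v', pos 8: 'i'!='e'
Differing positions: 2
Hamming distance: 2


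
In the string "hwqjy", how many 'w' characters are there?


Input string: 'hwqjy'
Target character: 'w'
Scan each position: s[1]='w'
Matches found at indices: 1
Total: 1


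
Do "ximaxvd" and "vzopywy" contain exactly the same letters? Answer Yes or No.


String 1: 'ximaxvd' -> sorted: 'adimvxx'
String 2: 'vzopywy' -> sorted: 'opvwyyz'
Compare sorted forms: 'adimvxx' != 'opvwyyz'
Anagram: No


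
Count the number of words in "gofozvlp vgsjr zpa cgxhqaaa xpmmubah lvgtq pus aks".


Input string: 'gofozvlp vgsjr zpa cgxhqaaa xpmmubah lvgtq pus aks'
Operation: split by spaces
Words found: 'gofozvlp', 'vgsjr', 'zpa', 'cgxhqaaa', 'xpmmubah', 'lvgtq', 'pus', 'aks'
Word count: 8


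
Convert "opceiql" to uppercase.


Input string: 'opceiql'
Operation: convert each letter to uppercase
Mapping: 'o'->'O', 'p'->'P', 'c'->'C', 'e'->'E', 'i'->'I', 'q'->'Q', 'l'->'L'
Result: OPCEIQL


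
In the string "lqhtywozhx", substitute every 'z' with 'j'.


Input string: 'lqhtywozhx'
Operation: replace 'z' with 'j'
Positions of 'z': 7
After replacement: lqhtywojhx


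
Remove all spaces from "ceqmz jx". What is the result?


Input string: 'ceqmz jx'
Operation: remove all spaces
Words: 'ceqmz', 'jx'
Join without spaces: ceqmzjx


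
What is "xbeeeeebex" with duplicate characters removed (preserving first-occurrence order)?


Input: 'xbeeeeebex'
Operation: keep first occurrence of each character
Scan: s[0]='x' new -> keep; s[1]='b' new -> keep; s[2]='e' new -> keep; s[3]='e' seen -> skip; s[4]='e' seen -> skip; s[5]='e' seen -> skip; s[6]='e' seen -> skip; s[7]='b' seen -> skip; s[8]='e' seen -> skip; s[9]='x' seen -> skip
Result: xbe


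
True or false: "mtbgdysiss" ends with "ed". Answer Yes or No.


Input string: 'mtbgdysiss'
Suffix to check: 'ed'
Last 2 characters of input: 'ss'
Match: False
Result: No


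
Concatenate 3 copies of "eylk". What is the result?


Input string: 'eylk'
Operation: repeat 3 times
Concatenation: 'eylk' + 'eylk' + 'eylk'
Result: eylkeylkeylk


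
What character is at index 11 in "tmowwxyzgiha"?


Input string: 'tmowwxyzgiha'
Operation: get character at index 11
Index mapping: s[0]='t', s[1]='m', s[2]='o', s[3]='w', s[4]='w', s[5]='x', s[6]='y', s[7]='z', s[8]='g', s[9]='i', s[10]='h', s[11]='a'
Result: 'a'


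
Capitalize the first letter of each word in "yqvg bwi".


Input string: 'yqvg bwi'
Operation: capitalize first letter of each word
Word transformations: 'yqvg'->'Yqvg', 'bwi'->'Bwi'
Result: Yqvg Bwi


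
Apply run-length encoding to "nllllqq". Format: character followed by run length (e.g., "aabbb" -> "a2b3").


Input: 'nllllqq'
Operation: identify consecutive runs
Runs: 'n' -> n1, 'llll' -> l4, 'qq' -> q2
Encoded: n1l4q2


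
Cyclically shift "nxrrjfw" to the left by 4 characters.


Input: 'nxrrjfw', shift = 4
Operation: split at index 4 and swap parts
Front part s[0:4] = 'nxrr'
Back part s[4:] = 'jfw'
Rotated = back + front = 'jfw' + 'nxrr'
Result: jfwnxrr


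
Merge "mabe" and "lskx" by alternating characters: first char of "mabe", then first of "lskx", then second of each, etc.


String 1: 'mabe'
String 2: 'lskx'
Operation: alternate characters
Pairs: 'm'+'l', 'a'+'s', 'b'+'k', 'e'+'x'
Result: mlasbkex


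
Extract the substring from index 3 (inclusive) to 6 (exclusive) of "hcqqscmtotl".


Input string: 'hcqqscmtotl'
Operation: slice [3:6]
Extract characters: s[3]='q', s[4]='s', s[5]='c'
Result: qsc


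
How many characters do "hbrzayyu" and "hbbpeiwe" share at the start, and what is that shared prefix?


String 1: 'hbrzayyu'
String 2: 'hbbpeiwe'
Compare position by position:
pos 0: 'h' vs 'h' match
pos 1: 'b' vs 'b' match
pos 2: 'r' vs 'b' differ -> stop
Longest common prefix: "hb" (length 2)


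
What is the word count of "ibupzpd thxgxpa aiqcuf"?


Input string: 'ibupzpd thxgxpa aiqcuf'
Operation: split by spaces
Words found: 'ibupzpd', 'thxgxpa', 'aiqcuf'
Word count: 3


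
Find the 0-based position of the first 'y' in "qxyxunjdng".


Input string: 'qxyxunjdng'
Target: 'y'
Scanning left to right: s[0]='q', s[1]='x', s[2]='y'
First match at index: 2


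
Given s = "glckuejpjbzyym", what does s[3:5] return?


Input string: 'glckuejpjbzyym'
Operation: slice [3:5]
Extract characters: s[3]='k', s[4]='u'
Result: ku


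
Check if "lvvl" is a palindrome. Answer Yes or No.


Input string: 'lvvl'
Reversed: 'lvvl'
Compare pairs: s[0]='l' vs s[3]='l' (match), s[1]='v' vs s[2]='v' (match)
Palindrome: Yes


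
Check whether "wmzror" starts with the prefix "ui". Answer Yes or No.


Input string: 'wmzror'
Prefix to check: 'ui'
First 2 characters of input: 'wm'
Match: False
Result: No


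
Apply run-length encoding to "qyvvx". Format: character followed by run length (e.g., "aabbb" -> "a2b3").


Input: 'qyvvx'
Operation: identify consecutive runs
Runs: 'q' -> q1, 'y' -> y1, 'vv' -> v2, 'x' -> x1
Encoded: q1y1v2x1


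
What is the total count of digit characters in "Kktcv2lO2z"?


Input string: 'Kktcv2lO2z'
Operation: count digit characters (0-9)
Scan: 'K', 'k', 't', 'c', 'v', '2'(digit), 'l', 'O', '2'(digit), 'z'
Digits found: 2
Result: 2


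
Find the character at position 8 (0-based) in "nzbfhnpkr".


Input string: 'nzbfhnpkr'
Operation: get character at index 8
Index mapping: s[0]='n', s[1]='z', s[2]='b', s[3]='f', s[4]='h', s[5]='n', s[6]='p', s[7]='k', s[8]='r'
Result: 'r'


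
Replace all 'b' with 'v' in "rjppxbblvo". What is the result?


Input string: 'rjppxbblvo'
Operation: replace 'b' with 'v'
Positions of 'b': 5, 6
After replacement: rjppxvvlvo


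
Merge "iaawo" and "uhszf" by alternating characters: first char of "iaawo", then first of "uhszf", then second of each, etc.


String 1: 'iaawo'
String 2: 'uhszf'
Operation: alternate characters
Pairs: 'i'+'u', 'a'+'h', 'a'+'s', 'w'+'z', 'o'+'f'
Result: iuahaswzof


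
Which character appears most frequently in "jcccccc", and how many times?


Input: 'jcccccc'
Operation: tally each character
Counts: 'c':6, 'j':1
Maximum: 'c' appears 6 times


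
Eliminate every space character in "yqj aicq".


Input string: 'yqj aicq'
Operation: remove all spaces
Words: 'yqj', 'aicq'
Join without spaces: yqjaicq


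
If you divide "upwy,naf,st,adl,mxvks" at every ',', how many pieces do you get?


Input string: 'upwy,naf,st,adl,mxvks'
Delimiter: ','
Split result: 'upwy', 'naf', 'st', 'adl', 'mxvks'
Number of parts: 5


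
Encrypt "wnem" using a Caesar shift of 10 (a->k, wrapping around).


Input: 'wnem', shift = 10
Operation: for each letter, (position + 10) mod 26
Mapping: 'w'(22+10=32, 32 mod 26=6)->'g', 'n'(13+10=23)->'x', 'e'(4+10=14)->'o', 'm'(12+10=22)->'w'
Result: gxow


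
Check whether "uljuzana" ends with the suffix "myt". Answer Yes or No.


Input string: 'uljuzana'
Suffix to check: 'myt'
Last 3 characters of input: 'ana'
Match: False
Result: No


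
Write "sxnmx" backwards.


Input string: 'sxnmx'
Operation: reverse character order
Original order: 's' -> 'x' -> 'n' -> 'm' -> 'x'
Reversed order: 'x' -> 'm' -> 'n' -> 'x' -> 's'
Result: xmnxs


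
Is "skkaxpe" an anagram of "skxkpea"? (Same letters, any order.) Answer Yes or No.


String 1: 'skxkpea' -> sorted: 'aekkpsx'
String 2: 'skkaxpe' -> sorted: 'aekkpsx'
Compare sorted forms: 'aekkpsx' == 'aekkpsx'
Anagram: Yes


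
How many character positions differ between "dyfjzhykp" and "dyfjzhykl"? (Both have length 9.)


String 1: 'dyfjzhykp'
String 2: 'dyfjzhykl'
Compare each position: pos 0: 'd'=='d', pos 1: 'y'=='y', pos 2: 'f'=='f', pos 3: 'j'=='j', pos 4: 'z'=='z', pos 5: 'h'=='h', pos 6: 'y'=='y', pos 7: 'k'=='k', pos 8: 'p'!='l'
Differing positions: 1
Hamming distance: 1


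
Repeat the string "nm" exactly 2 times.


Input string: 'nm'
Operation: repeat 2 times
Concatenation: 'nm' + 'nm'
Result: nmnm


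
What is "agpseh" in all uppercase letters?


Input string: 'agpseh'
Operation: convert each letter to uppercase
Mapping: 'a'->'A', 'g'->'G', 'p'->'P', 's'->'S', 'e'->'E', 'h'->'H'
Result: AGPSEH


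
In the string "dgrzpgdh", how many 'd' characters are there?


Input string: 'dgrzpgdh'
Target character: 'd'
Scan each position: s[0]='d', s[6]='d'
Matches found at indices: 0, 6
Total: 2


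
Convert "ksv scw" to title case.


Input string: 'ksv scw'
Operation: capitalize first letter of each word
Word transformations: 'ksv'->'Ksv', 'scw'->'Scw'
Result: Ksv Scw


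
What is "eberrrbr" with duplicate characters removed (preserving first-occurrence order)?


Input: 'eberrrbr'
Operation: keep first occurrence of each character
Scan: s[0]='e' new -> keep; s[1]='b' new -> keep; s[2]='e' seen -> skip; s[3]='r' new -> keep; s[4]='r' seen -> skip; s[5]='r' seen -> skip; s[6]='b' seen -> skip; s[7]='r' seen -> skip
Result: ebr


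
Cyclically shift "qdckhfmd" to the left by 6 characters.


Input: 'qdckhfmd', shift = 6
Operation: split at index 6 and swap parts
Front part s[0:6] = 'qdckhf'
Back part s[6:] = 'md'
Rotated = back + front = 'md' + 'qdckhf'
Result: mdqdckhf


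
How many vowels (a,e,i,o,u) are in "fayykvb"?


Input string: 'fayykvb'
Operation: count vowels (a, e, i, o, u)
Scan: s[0]='f', s[1]='a' (vowel), s[2]='y', s[3]='y', s[4]='k', s[5]='v', s[6]='b'
Vowels found: 1
Result: 1


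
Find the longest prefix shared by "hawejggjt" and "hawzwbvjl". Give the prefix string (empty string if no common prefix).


String 1: 'hawejggjt'
String 2: 'hawzwbvjl'
Compare position by position:
pos 0: 'h' vs 'h' match
pos 1: 'a' vs 'a' match
pos 2: 'w' vs 'w' match
pos 3: 'e' vs 'z' differ -> stop
Longest common prefix: "haw" (length 3)


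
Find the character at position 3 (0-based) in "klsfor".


Input string: 'klsfor'
Operation: get character at index 3
Index mapping: s[0]='k', s[1]='l', s[2]='s', s[3]='f'
Result: 'f'


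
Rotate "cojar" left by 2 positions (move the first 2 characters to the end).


Input: 'cojar', shift = 2
Operation: split at index 2 and swap parts
Front part s[0:2] = 'co'
Back part s[2:] = 'jar'
Rotated = back + front = 'jar' + 'co'
Result: jarco


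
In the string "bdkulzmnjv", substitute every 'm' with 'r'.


Input string: 'bdkulzmnjv'
Operation: replace 'm' with 'r'
Positions of 'm': 6
After replacement: bdkulzrnjv


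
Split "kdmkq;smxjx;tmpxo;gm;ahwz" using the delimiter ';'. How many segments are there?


Input string: 'kdmkq;smxjx;tmpxo;gm;ahwz'
Delimiter: ';'
Split result: 'kdmkq', 'smxjx', 'tmpxo', 'gm', 'ahwz'
Number of parts: 5


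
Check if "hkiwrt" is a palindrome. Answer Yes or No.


Input string: 'hkiwrt'
Reversed: 'trwikh'
Compare pairs: s[0]='h' vs s[5]='t' (mismatch), s[1]='k' vs s[4]='r' (mismatch), s[2]='i' vs s[3]='w' (mismatch)
Palindrome: No


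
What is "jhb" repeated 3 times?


Input string: 'jhb'
Operation: repeat 3 times
Concatenation: 'jhb' + 'jhb' + 'jhb'
Result: jhbjhbjhb


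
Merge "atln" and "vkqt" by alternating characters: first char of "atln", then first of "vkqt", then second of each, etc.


String 1: 'atln'
String 2: 'vkqt'
Operation: alternate characters
Pairs: 'a'+'v', 't'+'k', 'l'+'q', 'n'+'t'
Result: avtklqnt


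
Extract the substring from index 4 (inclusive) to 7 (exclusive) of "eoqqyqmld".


Input string: 'eoqqyqmld'
Operation: slice [4:7]
Extract characters: s[4]='y', s[5]='q', s[6]='m'
Result: yqm


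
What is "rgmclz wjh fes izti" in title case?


Input string: 'rgmclz wjh fes izti'
Operation: capitalize first letter of each word
Word transformations: 'rgmclz'->'Rgmclz', 'wjh'->'Wjh', 'fes'->'Fes', 'izti'->'Izti'
Result: Rgmclz Wjh Fes Izti


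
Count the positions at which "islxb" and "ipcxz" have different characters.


String 1: 'islxb'
String 2: 'ipcxz'
Compare each position: pos 0: 'i'=='i', pos 1: 's'!='p', pos 2: 'l'!='c', pos 3: 'x'=='x', pos 4: 'b'!='z'
Differing positions: 3
Hamming distance: 3


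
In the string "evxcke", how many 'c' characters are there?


Input string: 'evxcke'
Target character: 'c'
Scan each position: s[3]='c'
Matches found at indices: 3
Total: 1


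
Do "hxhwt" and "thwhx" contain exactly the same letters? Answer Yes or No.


String 1: 'hxhwt' -> sorted: 'hhtwx'
String 2: 'thwhx' -> sorted: 'hhtwx'
Compare sorted forms: 'hhtwx' == 'hhtwx'
Anagram: Yes


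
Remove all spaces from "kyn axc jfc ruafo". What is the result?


Input string: 'kyn axc jfc ruafo'
Operation: remove all spaces
Words: 'kyn', 'axc', 'jfc', 'ruafo'
Join without spaces: kynaxcjfcruafo


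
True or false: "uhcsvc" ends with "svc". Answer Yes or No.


Input string: 'uhcsvc'
Suffix to check: 'svc'
Last 3 characters of input: 'svc'
Match: True
Result: Yes


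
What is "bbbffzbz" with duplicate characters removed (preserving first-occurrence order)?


Input: 'bbbffzbz'
Operation: keep first occurrence of each character
Scan: s[0]='b' new -> keep; s[1]='b' seen -> skip; s[2]='b' seen -> skip; s[3]='f' new -> keep; s[4]='f' seen -> skip; s[5]='z' new -> keep; s[6]='b' seen -> skip; s[7]='z' seen -> skip
Result: bfz


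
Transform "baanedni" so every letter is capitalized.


Input string: 'baanedni'
Operation: convert each letter to uppercase
Mapping: 'b'->'B', 'a'->'A', 'a'->'A', 'n'->'N', 'e'->'E', 'd'->'D', 'n'->'N', 'i'->'I'
Result: BAANEDNI


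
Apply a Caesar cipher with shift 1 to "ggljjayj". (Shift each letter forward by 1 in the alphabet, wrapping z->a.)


Input: 'ggljjayj', shift = 1
Operation: for each letter, (position + 1) mod 26
Mapping: 'g'(6+1=7)->'h', 'g'(6+1=7)->'h', 'l'(11+1=12)->'m', 'j'(9+1=10)->'k', 'j'(9+1=10)->'k', 'a'(0+1=1)->'b', 'y'(24+1=25)->'z', 'j'(9+1=10)->'k'
Result: hhmkkbzk


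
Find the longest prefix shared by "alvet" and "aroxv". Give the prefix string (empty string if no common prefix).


String 1: 'alvet'
String 2: 'aroxv'
Compare position by position:
pos 0: 'a' vs 'a' match
pos 1: 'l' vs 'r' differ -> stop
Longest common prefix: "a" (length 1)


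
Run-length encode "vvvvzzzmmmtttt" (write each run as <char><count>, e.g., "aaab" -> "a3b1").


Input: 'vvvvzzzmmmtttt'
Operation: identify consecutive runs
Runs: 'vvvv' -> v4, 'zzz' -> z3, 'mmm' -> m3, 'tttt' -> t4
Encoded: v4z3m3t4


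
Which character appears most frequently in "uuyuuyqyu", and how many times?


Input: 'uuyuuyqyu'
Operation: tally each character
Counts: 'q':1, 'u':5, 'y':3
Maximum: 'u' appears 5 times


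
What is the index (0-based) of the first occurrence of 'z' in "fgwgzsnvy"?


Input string: 'fgwgzsnvy'
Target: 'z'
Scanning left to right: s[0]='f', s[1]='g', s[2]='w', s[3]='g', s[4]='z'
First match at index: 4


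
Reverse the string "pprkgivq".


Input string: 'pprkgivq'
Operation: reverse character order
Original order: 'p' -> 'p' -> 'r' -> 'k' -> 'g' -> 'i' -> 'v' -> 'q'
Reversed order: 'q' -> 'v' -> 'i' -> 'g' -> 'k' -> 'r' -> 'p' -> 'p'
Result: qvigkrpp


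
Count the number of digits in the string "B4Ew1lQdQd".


Input string: 'B4Ew1lQdQd'
Operation: count digit characters (0-9)
Scan: 'B', '4'(digit), 'E', 'w', '1'(digit), 'l', 'Q', 'd', 'Q', 'd'
Digits found: 2
Result: 2


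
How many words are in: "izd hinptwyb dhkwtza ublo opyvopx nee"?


Input string: 'izd hinptwyb dhkwtza ublo opyvopx nee'
Operation: split by spaces
Words found: 'izd', 'hinptwyb', 'dhkwtza', 'ublo', 'opyvopx', 'nee'
Word count: 6


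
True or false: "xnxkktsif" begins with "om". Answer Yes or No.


Input string: 'xnxkktsif'
Prefix to check: 'om'
First 2 characters of input: 'xn'
Match: False
Result: No


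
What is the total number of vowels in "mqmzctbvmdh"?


Input string: 'mqmzctbvmdh'
Operation: count vowels (a, e, i, o, u)
Scan: s[0]='m', s[1]='q', s[2]='m', s[3]='z', s[4]='c', s[5]='t', s[6]='b', s[7]='v', s[8]='m', s[9]='d', s[10]='h'
Vowels found: 0
Result: 0


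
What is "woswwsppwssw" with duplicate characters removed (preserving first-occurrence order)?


Input: 'woswwsppwssw'
Operation: keep first occurrence of each character
Scan: s[0]='w' new -> keep; s[1]='o' new -> keep; s[2]='s' new -> keep; s[3]='w' seen -> skip; s[4]='w' seen -> skip; s[5]='s' seen -> skip; s[6]='p' new -> keep; s[7]='p' seen -> skip; s[8]='w' seen -> skip; s[9]='s' seen -> skip; s[10]='s' seen -> skip; s[11]='w' seen -> skip
Result: wosp


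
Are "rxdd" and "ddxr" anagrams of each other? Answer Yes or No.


String 1: 'rxdd' -> sorted: 'ddrx'
String 2: 'ddxr' -> sorted: 'ddrx'
Compare sorted forms: 'ddrx' == 'ddrx'
Anagram: Yes


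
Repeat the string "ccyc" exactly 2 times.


Input string: 'ccyc'
Operation: repeat 2 times
Concatenation: 'ccyc' + 'ccyc'
Result: ccycccyc


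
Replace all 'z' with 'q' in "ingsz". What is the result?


Input string: 'ingsz'
Operation: replace 'z' with 'q'
Positions of 'z': 4
After replacement: ingsq


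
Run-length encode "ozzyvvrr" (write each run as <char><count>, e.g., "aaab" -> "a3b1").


Input: 'ozzyvvrr'
Operation: identify consecutive runs
Runs: 'o' -> o1, 'zz' -> z2, 'y' -> y1, 'vv' -> v2, 'rr' -> r2
Encoded: o1z2y1v2r2


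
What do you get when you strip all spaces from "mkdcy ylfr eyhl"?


Input string: 'mkdcy ylfr eyhl'
Operation: remove all spaces
Words: 'mkdcy', 'ylfr', 'eyhl'
Join without spaces: mkdcyylfreyhl


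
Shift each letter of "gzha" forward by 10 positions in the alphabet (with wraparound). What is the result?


Input: 'gzha', shift = 10
Operation: for each letter, (position + 10) mod 26
Mapping: 'g'(6+10=16)->'q', 'z'(25+10=35, 35 mod 26=9)->'j', 'h'(7+10=17)->'r', 'a'(0+10=10)->'k'
Result: qjrk


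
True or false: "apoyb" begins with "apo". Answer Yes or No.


Input string: 'apoyb'
Prefix to check: 'apo'
First 3 characters of input: 'apo'
Match: True
Result: Yes


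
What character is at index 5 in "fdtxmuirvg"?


Input string: 'fdtxmuirvg'
Operation: get character at index 5
Index mapping: s[0]='f', s[1]='d', s[2]='t', s[3]='x', s[4]='m', s[5]='u'
Result: 'u'


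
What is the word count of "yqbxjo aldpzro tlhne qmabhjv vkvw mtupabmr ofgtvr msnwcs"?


Input string: 'yqbxjo aldpzro tlhne qmabhjv vkvw mtupabmr ofgtvr msnwcs'
Operation: split by spaces
Words found: 'yqbxjo', 'aldpzro', 'tlhne', 'qmabhjv', 'vkvw', 'mtupabmr', 'ofgtvr', 'msnwcs'
Word count: 8


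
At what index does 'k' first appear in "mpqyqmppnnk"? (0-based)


Input string: 'mpqyqmppnnk'
Target: 'k'
Scanning left to right: s[0]='m', s[1]='p', s[2]='q', s[3]='y', s[4]='q', s[5]='m', s[6]='p', s[7]='p', s[8]='n', s[9]='n', s[10]='k'
First match at index: 10


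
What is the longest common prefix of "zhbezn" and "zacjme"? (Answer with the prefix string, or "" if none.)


String 1: 'zhbezn'
String 2: 'zacjme'
Compare position by position:
pos 0: 'z' vs 'z' match
pos 1: 'h' vs 'a' differ -> stop
Longest common prefix: "z" (length 1)


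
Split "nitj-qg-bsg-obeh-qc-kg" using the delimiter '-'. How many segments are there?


Input string: 'nitj-qg-bsg-obeh-qc-kg'
Delimiter: '-'
Split result: 'nitj', 'qg', 'bsg', 'obeh', 'qc', 'kg'
Number of parts: 6


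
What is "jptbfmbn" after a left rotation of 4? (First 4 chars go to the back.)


Input: 'jptbfmbn', shift = 4
Operation: split at index 4 and swap parts
Front part s[0:4] = 'jptb'
Back part s[4:] = 'fmbn'
Rotated = back + front = 'fmbn' + 'jptb'
Result: fmbnjptb
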